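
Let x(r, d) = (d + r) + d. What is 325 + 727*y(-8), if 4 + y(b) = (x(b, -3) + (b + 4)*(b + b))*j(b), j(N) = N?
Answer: -293383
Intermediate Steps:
x(r, d) = r + 2*d
y(b) = -4 + b*(-6 + b + 2*b*(4 + b)) (y(b) = -4 + ((b + 2*(-3)) + (b + 4)*(b + b))*b = -4 + ((b - 6) + (4 + b)*(2*b))*b = -4 + ((-6 + b) + 2*b*(4 + b))*b = -4 + (-6 + b + 2*b*(4 + b))*b = -4 + b*(-6 + b + 2*b*(4 + b)))
325 + 727*y(-8) = 325 + 727*(-4 - 6*(-8) + 2*(-8)³ + 9*(-8)²) = 325 + 727*(-4 + 48 + 2*(-512) + 9*64) = 325 + 727*(-4 + 48 - 1024 + 576) = 325 + 727*(-404) = 325 - 293708 = -293383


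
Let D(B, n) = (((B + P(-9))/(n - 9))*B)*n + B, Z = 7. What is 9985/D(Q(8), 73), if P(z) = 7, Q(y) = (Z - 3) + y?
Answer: 159760/4353 ≈ 36.701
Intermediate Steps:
Q(y) = 4 + y (Q(y) = (7 - 3) + y = 4 + y)
D(B, n) = B + B*n*(7 + B)/(-9 + n) (D(B, n) = (((B + 7)/(n - 9))*B)*n + B = (((7 + B)/(-9 + n))*B)*n + B = (B*(7 + B)/(-9 + n))*n + B = B*n*(7 + B)/(-9 + n) + B = B + B*n*(7 + B)/(-9 + n))
9985/D(Q(8), 73) = 9985/(((4 + 8)*(-9 + 8*73 + (4 + 8)*73)/(-9 + 73))) = 9985/((12*(-9 + 584 + 12*73)/64)) = 9985/((12*(1/64)*(-9 + 584 + 876))) = 9985/((12*(1/64)*1451)) = 9985/(4353/16) = 9985*(16/4353) = 159760/4353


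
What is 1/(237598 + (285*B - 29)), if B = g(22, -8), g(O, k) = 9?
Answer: 1/240134 ≈ 4.1643e-6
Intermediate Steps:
B = 9
1/(237598 + (285*B - 29)) = 1/(237598 + (285*9 - 29)) = 1/(237598 + (2565 - 29)) = 1/(237598 + 2536) = 1/240134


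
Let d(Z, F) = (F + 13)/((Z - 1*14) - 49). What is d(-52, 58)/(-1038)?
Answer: 71/119370 ≈ 0.00059479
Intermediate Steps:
d(Z, F) = (13 + F)/(-63 + Z) (d(Z, F) = (13 + F)/((Z - 14) - 49) = (13 + F)/((-14 + Z) - 49) = (13 + F)/(-63 + Z))
d(-52, 58)/(-1038) = ((13 + 58)/(-63 - 52))/(-1038) = (71/(-115))*(-1/1038) = -1/115*71*(-1/1038) = -71/115*(-1/1038) = 71/119370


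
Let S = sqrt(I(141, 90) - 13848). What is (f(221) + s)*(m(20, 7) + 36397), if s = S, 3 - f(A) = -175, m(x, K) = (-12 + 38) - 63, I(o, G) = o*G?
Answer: 6472080 + 36360*I*sqrt(1158) ≈ 6.4721e+6 + 1.2373e+6*I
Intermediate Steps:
I(o, G) = G*o
m(x, K) = -37 (m(x, K) = 26 - 63 = -37)
f(A) = 178 (f(A) = 3 - 1*(-175) = 3 + 175 = 178)
S = I*sqrt(1158) (S = sqrt(90*141 - 13848) = sqrt(12690 - 13848) = sqrt(-1158) = I*sqrt(1158) ≈ 34.029*I)
s = I*sqrt(1158) ≈ 34.029*I
(f(221) + s)*(m(20, 7) + 36397) = (178 + I*sqrt(1158))*(-37 + 36397) = (178 + I*sqrt(1158))*36360 = 6472080 + 36360*I*sqrt(1158)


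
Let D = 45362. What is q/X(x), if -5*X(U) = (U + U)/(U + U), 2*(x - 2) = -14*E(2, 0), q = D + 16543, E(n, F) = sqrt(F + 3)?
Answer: -309525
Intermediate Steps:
E(n, F) = sqrt(3 + F)
q = 61905 (q = 45362 + 16543 = 61905)
x = 2 - 7*sqrt(3) (x = 2 + (-14*sqrt(3 + 0))/2 = 2 + (-14*sqrt(3))/2 = 2 - 7*sqrt(3) ≈ -10.124)
X(U) = -1/5 (X(U) = -(U + U)/(5*(U + U)) = -2*U/(5*(2*U)) = -2*U*1/(2*U)/5 = -1/5*1 = -1/5)
q/X(x) = 61905/(-1/5) = 61905*(-5) = -309525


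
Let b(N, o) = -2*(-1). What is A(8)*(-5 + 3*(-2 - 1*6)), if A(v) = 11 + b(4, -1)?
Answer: -377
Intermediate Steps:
b(N, o) = 2
A(v) = 13 (A(v) = 11 + 2 = 13)
A(8)*(-5 + 3*(-2 - 1*6)) = 13*(-5 + 3*(-2 - 1*6)) = 13*(-5 + 3*(-2 - 6)) = 13*(-5 + 3*(-8)) = 13*(-5 - 24) = 13*(-29) = -377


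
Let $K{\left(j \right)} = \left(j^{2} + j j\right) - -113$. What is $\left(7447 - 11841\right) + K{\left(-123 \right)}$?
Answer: $25977$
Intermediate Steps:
$K{\left(j \right)} = 113 + 2 j^{2}$ ($K{\left(j \right)} = \left(j^{2} + j^{2}\right) + 113 = 2 j^{2} + 113 = 113 + 2 j^{2}$)
$\left(7447 - 11841\right) + K{\left(-123 \right)} = \left(7447 - 11841\right) + \left(113 + 2 \left(-123\right)^{2}\right) = \left(7447 - 11841\right) + \left(113 + 2 \cdot 15129\right) = -4394 + \left(113 + 30258\right) = -4394 + 30371 = 25977$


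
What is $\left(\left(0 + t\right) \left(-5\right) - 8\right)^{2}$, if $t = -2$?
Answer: $4$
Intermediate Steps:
$\left(\left(0 + t\right) \left(-5\right) - 8\right)^{2} = \left(\left(0 - 2\right) \left(-5\right) - 8\right)^{2} = \left(\left(-2\right) \left(-5\right) - 8\right)^{2} = \left(10 - 8\right)^{2} = 2^{2} = 4$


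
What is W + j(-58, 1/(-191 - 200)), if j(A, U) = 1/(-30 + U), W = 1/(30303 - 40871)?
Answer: -4143819/123973208 ≈ -0.033425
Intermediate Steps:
W = -1/10568 (W = 1/(-10568) = -1/10568 ≈ -9.4625e-5)
W + j(-58, 1/(-191 - 200)) = -1/10568 + 1/(-30 + 1/(-191 - 200)) = -1/10568 + 1/(-30 + 1/(-391)) = -1/10568 + 1/(-30 - 1/391) = -1/10568 + 1/(-11731/391) = -1/10568 - 391/11731 = -4143819/123973208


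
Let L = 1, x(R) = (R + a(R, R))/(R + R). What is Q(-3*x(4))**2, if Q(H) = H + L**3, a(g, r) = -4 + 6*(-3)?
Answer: 961/16 ≈ 60.063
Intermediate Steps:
a(g, r) = -22 (a(g, r) = -4 - 18 = -22)
x(R) = (-22 + R)/(2*R) (x(R) = (R - 22)/(R + R) = (-22 + R)/((2*R)) = (-22 + R)*(1/(2*R)) = (-22 + R)/(2*R))
Q(H) = 1 + H (Q(H) = H + 1**3 = H + 1 = 1 + H)
Q(-3*x(4))**2 = (1 - 3*(-22 + 4)/(2*4))**2 = (1 - 3*(-18)/(2*4))**2 = (1 - 3*(-9/4))**2 = (1 + 27/4)**2 = (31/4)**2 = 961/16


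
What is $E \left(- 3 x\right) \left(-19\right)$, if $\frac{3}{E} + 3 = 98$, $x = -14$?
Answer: $- \frac{126}{5} \approx -25.2$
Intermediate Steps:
$E = \frac{3}{95}$ ($E = \frac{3}{-3 + 98} = \frac{3}{95} \approx 0.031579$)
$E \left(- 3 x\right) \left(-19\right) = \frac{3 \left(\left(-3\right) \left(-14\right)\right)}{95} \left(-19\right) = \frac{3}{95} \cdot 42 \left(-19\right) = \frac{126}{95} \left(-19\right) = - \frac{126}{5}$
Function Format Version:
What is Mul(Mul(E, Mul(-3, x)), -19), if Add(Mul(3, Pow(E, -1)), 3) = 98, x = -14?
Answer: Rational(-126, 5) ≈ -25.200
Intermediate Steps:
E = Rational(3, 95) (E = Mul(3, Pow(Add(-3, 98), -1)) = Mul(3, Pow(95, -1)) = Mul(3, Rational(1, 95)) = Rational(3, 95) ≈ 0.031579)
Mul(Mul(E, Mul(-3, x)), -19) = Mul(Mul(Rational(3, 95), Mul(-3, -14)), -19) = Mul(Mul(Rational(3, 95), 42), -19) = Mul(Rational(126, 95), -19) = Rational(-126, 5)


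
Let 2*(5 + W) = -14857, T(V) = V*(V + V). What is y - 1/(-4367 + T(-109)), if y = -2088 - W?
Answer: 207351943/38790 ≈ 5345.5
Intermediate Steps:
T(V) = 2*V**2 (T(V) = V*(2*V) = 2*V**2)
W = -14867/2 (W = -5 + (1/2)*(-14857) = -5 - 14857/2 = -14867/2 ≈ -7433.5)
y = 10691/2 (y = -2088 - 1*(-14867/2) = -2088 + 14867/2 = 10691/2 ≈ 5345.5)
y - 1/(-4367 + T(-109)) = 10691/2 - 1/(-4367 + 2*(-109)**2) = 10691/2 - 1/(-4367 + 2*11881) = 10691/2 - 1/(-4367 + 23762) = 10691/2 - 1/19395 = 207351943/38790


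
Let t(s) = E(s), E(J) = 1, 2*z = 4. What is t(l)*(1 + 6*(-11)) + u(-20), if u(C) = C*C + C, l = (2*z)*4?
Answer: 315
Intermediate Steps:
z = 2 (z = (½)*4 = 2)
l = 16 (l = (2*2)*4 = 4*4 = 16)
u(C) = C + C² (u(C) = C² + C = C + C²)
t(s) = 1
t(l)*(1 + 6*(-11)) + u(-20) = 1*(1 + 6*(-11)) - 20*(1 - 20) = 1*(1 - 66) - 20*(-19) = 1*(-65) + 380 = -65 + 380 = 315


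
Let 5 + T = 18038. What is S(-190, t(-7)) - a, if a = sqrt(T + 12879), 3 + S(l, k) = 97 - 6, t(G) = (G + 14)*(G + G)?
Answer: 88 - 8*sqrt(483) ≈ -87.818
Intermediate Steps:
T = 18033 (T = -5 + 18038 = 18033)
t(G) = 2*G*(14 + G) (t(G) = (14 + G)*(2*G) = 2*G*(14 + G))
S(l, k) = 88 (S(l, k) = -3 + (97 - 6) = -3 + 91 = 88)
a = 8*sqrt(483) (a = sqrt(18033 + 12879) = sqrt(30912) = 8*sqrt(483) ≈ 175.82)
S(-190, t(-7)) - a = 88 - 8*sqrt(483)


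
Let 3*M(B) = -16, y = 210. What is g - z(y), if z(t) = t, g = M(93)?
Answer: -646/3 ≈ -215.33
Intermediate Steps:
M(B) = -16/3 (M(B) = (1/3)*(-16) = -16/3)
g = -16/3 ≈ -5.3333
g - z(y) = -16/3 - 1*210 = -16/3 - 210 = -646/3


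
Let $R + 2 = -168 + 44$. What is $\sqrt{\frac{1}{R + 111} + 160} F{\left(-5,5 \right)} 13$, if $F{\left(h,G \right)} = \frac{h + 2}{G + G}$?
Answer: $- \frac{13 \sqrt{35985}}{50} \approx -49.321$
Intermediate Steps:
$F{\left(h,G \right)} = \frac{2 + h}{2 G}$
$R = -126$ ($R = -2 + \left(-168 + 44\right) = -2 - 124 = -126$)
$\sqrt{\frac{1}{R + 111} + 160} F{\left(-5,5 \right)} 13 = \sqrt{\frac{1}{-126 + 111} + 160} \frac{2 - 5}{2 \cdot 5} \cdot 13 = \sqrt{\frac{1}{-15} + 160} \cdot \frac{1}{2} \cdot \frac{1}{5} \left(-3\right) 13 = \sqrt{- \frac{1}{15} + 160} \left(\left(- \frac{3}{10}\right) 13\right) = \sqrt{\frac{2399}{15}} \left(- \frac{39}{10}\right) = \frac{\sqrt{35985}}{15} \left(- \frac{39}{10}\right) = - \frac{13 \sqrt{35985}}{50}$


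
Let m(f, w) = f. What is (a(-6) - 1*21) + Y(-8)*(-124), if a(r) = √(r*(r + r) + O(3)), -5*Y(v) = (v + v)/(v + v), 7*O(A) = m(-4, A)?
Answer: 19/5 + 10*√35/7 ≈ 12.252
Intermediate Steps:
O(A) = -4/7 (O(A) = (⅐)*(-4) = -4/7)
Y(v) = -⅕ (Y(v) = -(v + v)/(5*(v + v)) = -2*v/(5*(2*v)) = -2*v*1/(2*v)/5 = -⅕*1 = -⅕)
a(r) = √(-4/7 + 2*r²) (a(r) = √(r*(r + r) - 4/7) = √(r*(2*r) - 4/7) = √(2*r² - 4/7) = √(-4/7 + 2*r²))
(a(-6) - 1*21) + Y(-8)*(-124) = (√(-28 + 98*(-6)²)/7 - 1*21) - ⅕*(-124) = (√(-28 + 98*36)/7 - 21) + 124/5 = (√(-28 + 3528)/7 - 21) + 124/5 = (√3500/7 - 21) + 124/5 = ((10*√35)/7 - 21) + 124/5 = (10*√35/7 - 21) + 124/5 = (-21 + 10*√35/7) + 124/5 = 19/5 + 10*√35/7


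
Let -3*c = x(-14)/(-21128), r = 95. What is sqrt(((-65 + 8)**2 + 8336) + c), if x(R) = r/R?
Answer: sqrt(1579371172365)/11676 ≈ 107.63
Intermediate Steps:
x(R) = 95/R
c = -5/46704 (c = -95/(-14)/(3*(-21128)) = -95*(-1/14)*(-1)/(3*21128) = -(-95)*(-1)/(42*21128) = -1/3*5/15568 = -5/46704 ≈ -0.00010706)
sqrt(((-65 + 8)**2 + 8336) + c) = sqrt(((-65 + 8)**2 + 8336) - 5/46704) = sqrt(((-57)**2 + 8336) - 5/46704) = sqrt((3249 + 8336) - 5/46704) = sqrt(11585 - 5/46704) = sqrt(541065835/46704) = sqrt(1579371172365)/11676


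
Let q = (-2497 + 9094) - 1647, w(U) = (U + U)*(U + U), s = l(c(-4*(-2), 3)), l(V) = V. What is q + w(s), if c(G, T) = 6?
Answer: 5094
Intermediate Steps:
s = 6
w(U) = 4*U² (w(U) = (2*U)*(2*U) = 4*U²)
q = 4950 (q = 6597 - 1647 = 4950)
q + w(s) = 4950 + 4*6² = 4950 + 4*36 = 4950 + 144 = 5094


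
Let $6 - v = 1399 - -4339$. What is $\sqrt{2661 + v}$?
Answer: $i \sqrt{3071} \approx 55.417 i$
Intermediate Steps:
$v = -5732$ ($v = 6 - \left(1399 - -4339\right) = 6 - \left(1399 + 4339\right) = 6 - 5738 = -5732$)
$\sqrt{2661 + v} = \sqrt{2661 - 5732} = \sqrt{-3071} = i \sqrt{3071}$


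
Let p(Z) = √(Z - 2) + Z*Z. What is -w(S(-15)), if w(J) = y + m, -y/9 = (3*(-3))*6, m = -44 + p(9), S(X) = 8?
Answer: -523 - √7 ≈ -525.65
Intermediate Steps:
p(Z) = Z² + √(-2 + Z) (p(Z) = √(-2 + Z) + Z² = Z² + √(-2 + Z))
m = 37 + √7 (m = -44 + (9² + √(-2 + 9)) = -44 + (81 + √7) = 37 + √7 ≈ 39.646)
y = 486 (y = -9*3*(-3)*6 = -(-81)*6 = -9*(-54) = 486)
w(J) = 523 + √7 (w(J) = 486 + (37 + √7) = 523 + √7)
-w(S(-15)) = -(523 + √7) = -523 - √7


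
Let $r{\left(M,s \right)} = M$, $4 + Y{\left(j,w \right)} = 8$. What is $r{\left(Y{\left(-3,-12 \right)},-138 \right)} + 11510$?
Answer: $11514$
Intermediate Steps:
$Y{\left(j,w \right)} = 4$ ($Y{\left(j,w \right)} = -4 + 8 = 4$)
$r{\left(Y{\left(-3,-12 \right)},-138 \right)} + 11510 = 4 + 11510 = 11514$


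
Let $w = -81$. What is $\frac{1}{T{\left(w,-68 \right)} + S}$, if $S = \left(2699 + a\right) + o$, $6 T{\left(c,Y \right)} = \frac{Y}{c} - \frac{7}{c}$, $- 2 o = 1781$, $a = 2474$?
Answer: $\frac{81}{346895} \approx 0.0002335$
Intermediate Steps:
$o = - \frac{1781}{2}$ ($o = \left(- \frac{1}{2}\right) 1781 = - \frac{1781}{2} \approx -890.5$)
$T{\left(c,Y \right)} = - \frac{7}{6 c} + \frac{Y}{6 c}$ ($T{\left(c,Y \right)} = \frac{\frac{Y}{c} - \frac{7}{c}}{6} = \frac{- \frac{7}{c} + \frac{Y}{c}}{6} = - \frac{7}{6 c} + \frac{Y}{6 c}$)
$S = \frac{8565}{2}$ ($S = \left(2699 + 2474\right) - \frac{1781}{2} = 5173 - \frac{1781}{2} = \frac{8565}{2} \approx 4282.5$)
$\frac{1}{T{\left(w,-68 \right)} + S} = \frac{1}{\frac{-7 - 68}{6 \left(-81\right)} + \frac{8565}{2}} = \frac{1}{\frac{1}{6} \left(- \frac{1}{81}\right) \left(-75\right) + \frac{8565}{2}} = \frac{1}{\frac{25}{162} + \frac{8565}{2}} = \frac{1}{\frac{346895}{81}} = \frac{81}{346895}$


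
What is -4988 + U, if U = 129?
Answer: -4859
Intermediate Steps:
-4988 + U = -4988 + 129 = -4859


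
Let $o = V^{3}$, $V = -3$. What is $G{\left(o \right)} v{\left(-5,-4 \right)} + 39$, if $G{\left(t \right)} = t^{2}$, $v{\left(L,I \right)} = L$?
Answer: $-3606$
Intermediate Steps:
$o = -27$ ($o = \left(-3\right)^{3} = -27$)
$G{\left(o \right)} v{\left(-5,-4 \right)} + 39 = \left(-27\right)^{2} \left(-5\right) + 39 = 729 \left(-5\right) + 39 = -3645 + 39 = -3606$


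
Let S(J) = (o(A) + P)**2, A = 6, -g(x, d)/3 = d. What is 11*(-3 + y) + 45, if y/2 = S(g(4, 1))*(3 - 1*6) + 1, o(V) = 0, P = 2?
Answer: -230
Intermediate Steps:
g(x, d) = -3*d
S(J) = 4 (S(J) = (0 + 2)**2 = 2**2 = 4)
y = -22 (y = 2*(4*(3 - 1*6) + 1) = 2*(4*(3 - 6) + 1) = 2*(4*(-3) + 1) = 2*(-12 + 1) = 2*(-11) = -22)
11*(-3 + y) + 45 = 11*(-3 - 22) + 45 = 11*(-25) + 45 = -275 + 45 = -230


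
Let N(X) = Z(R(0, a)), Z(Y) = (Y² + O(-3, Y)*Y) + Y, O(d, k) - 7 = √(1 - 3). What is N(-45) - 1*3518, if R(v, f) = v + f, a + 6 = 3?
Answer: -3533 - 3*I*√2 ≈ -3533.0 - 4.2426*I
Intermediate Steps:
a = -3 (a = -6 + 3 = -3)
O(d, k) = 7 + I*√2 (O(d, k) = 7 + √(1 - 3) = 7 + √(-2) = 7 + I*√2)
R(v, f) = f + v
Z(Y) = Y + Y² + Y*(7 + I*√2) (Z(Y) = (Y² + (7 + I*√2)*Y) + Y = (Y² + Y*(7 + I*√2)) + Y = Y + Y² + Y*(7 + I*√2))
N(X) = -15 - 3*I*√2 (N(X) = (-3 + 0)*(8 + (-3 + 0) + I*√2) = -3*(8 - 3 + I*√2) = -3*(5 + I*√2) = -15 - 3*I*√2)
N(-45) - 1*3518 = (-15 - 3*I*√2) - 1*3518 = (-15 - 3*I*√2) - 3518 = -3533 - 3*I*√2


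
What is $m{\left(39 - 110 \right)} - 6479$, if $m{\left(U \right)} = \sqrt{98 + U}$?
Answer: $-6479 + 3 \sqrt{3} \approx -6473.8$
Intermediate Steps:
$m{\left(39 - 110 \right)} - 6479 = \sqrt{98 + \left(39 - 110\right)} - 6479 = \sqrt{98 - 71} - 6479 = \sqrt{27} - 6479 = 3 \sqrt{3} - 6479 = -6479 + 3 \sqrt{3}$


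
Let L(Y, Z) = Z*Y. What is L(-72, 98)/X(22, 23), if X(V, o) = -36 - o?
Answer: 7056/59 ≈ 119.59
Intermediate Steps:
L(Y, Z) = Y*Z
L(-72, 98)/X(22, 23) = (-72*98)/(-36 - 1*23) = -7056/(-36 - 23) = -7056/(-59) = -7056*(-1/59) = 7056/59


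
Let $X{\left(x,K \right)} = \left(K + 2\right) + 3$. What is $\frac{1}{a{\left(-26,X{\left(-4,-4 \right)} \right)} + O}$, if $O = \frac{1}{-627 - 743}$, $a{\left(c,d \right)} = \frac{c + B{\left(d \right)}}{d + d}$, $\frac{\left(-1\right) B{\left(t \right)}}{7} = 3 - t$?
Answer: $- \frac{1370}{27401} \approx -0.049998$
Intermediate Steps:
$B{\left(t \right)} = -21 + 7 t$ ($B{\left(t \right)} = - 7 \left(3 - t\right) = -21 + 7 t$)
$X{\left(x,K \right)} = 5 + K$ ($X{\left(x,K \right)} = \left(2 + K\right) + 3 = 5 + K$)
$a{\left(c,d \right)} = \frac{-21 + c + 7 d}{2 d}$ ($a{\left(c,d \right)} = \frac{c + \left(-21 + 7 d\right)}{d + d} = \frac{-21 + c + 7 d}{2 d}$)
$O = - \frac{1}{1370}$ ($O = \frac{1}{-1370} = - \frac{1}{1370} \approx -0.00072993$)
$\frac{1}{a{\left(-26,X{\left(-4,-4 \right)} \right)} + O} = \frac{1}{\frac{-21 - 26 + 7 \left(5 - 4\right)}{2 \left(5 - 4\right)} - \frac{1}{1370}} = \frac{1}{\frac{-21 - 26 + 7 \cdot 1}{2 \cdot 1} - \frac{1}{1370}} = \frac{1}{\frac{1}{2} \cdot 1 \left(-21 - 26 + 7\right) - \frac{1}{1370}} = \frac{1}{\frac{1}{2} \cdot 1 \left(-40\right) - \frac{1}{1370}} = \frac{1}{-20 - \frac{1}{1370}} = \frac{1}{- \frac{27401}{1370}} = - \frac{1370}{27401}$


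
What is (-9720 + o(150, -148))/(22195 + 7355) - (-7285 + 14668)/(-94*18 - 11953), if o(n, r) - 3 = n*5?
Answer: 6387529/26880650 ≈ 0.23763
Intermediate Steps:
o(n, r) = 3 + 5*n (o(n, r) = 3 + n*5 = 3 + 5*n)
(-9720 + o(150, -148))/(22195 + 7355) - (-7285 + 14668)/(-94*18 - 11953) = (-9720 + (3 + 5*150))/(22195 + 7355) - (-7285 + 14668)/(-94*18 - 11953) = (-9720 + (3 + 750))/29550 - 7383/(-1692 - 11953) = (-9720 + 753)*(1/29550) - 7383/(-13645) = -8967*1/29550 - 7383*(-1)/13645 = -2989/9850 - 1*(-7383/13645) = -2989/9850 + 7383/13645 = 6387529/26880650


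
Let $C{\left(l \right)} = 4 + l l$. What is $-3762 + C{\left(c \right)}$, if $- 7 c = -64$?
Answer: $- \frac{180046}{49} \approx -3674.4$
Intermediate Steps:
$c = \frac{64}{7}$ ($c = \left(- \frac{1}{7}\right) \left(-64\right) = \frac{64}{7} \approx 9.1429$)
$C{\left(l \right)} = 4 + l^{2}$
$-3762 + C{\left(c \right)} = -3762 + \left(4 + \left(\frac{64}{7}\right)^{2}\right) = -3762 + \left(4 + \frac{4096}{49}\right) = -3762 + \frac{4292}{49} = - \frac{180046}{49}$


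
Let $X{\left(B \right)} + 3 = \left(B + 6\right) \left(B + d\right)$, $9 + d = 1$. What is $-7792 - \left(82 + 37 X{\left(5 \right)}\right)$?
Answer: $-6542$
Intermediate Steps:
$d = -8$ ($d = -9 + 1 = -8$)
$X{\left(B \right)} = -3 + \left(-8 + B\right) \left(6 + B\right)$ ($X{\left(B \right)} = -3 + \left(B + 6\right) \left(B - 8\right) = -3 + \left(6 + B\right) \left(-8 + B\right) = -3 + \left(-8 + B\right) \left(6 + B\right)$)
$-7792 - \left(82 + 37 X{\left(5 \right)}\right) = -7792 - \left(82 + 37 \left(-51 + 5^{2} - 10\right)\right) = -7792 - \left(82 + 37 \left(-51 + 25 - 10\right)\right) = -7792 - -1250 = -7792 + \left(-82 + 1332\right) = -7792 + 1250 = -6542$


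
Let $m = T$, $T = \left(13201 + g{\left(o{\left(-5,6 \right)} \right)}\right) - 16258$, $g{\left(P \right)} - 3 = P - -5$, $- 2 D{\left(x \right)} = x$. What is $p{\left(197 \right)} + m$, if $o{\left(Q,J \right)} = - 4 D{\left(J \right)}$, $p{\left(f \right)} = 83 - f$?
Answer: $-3151$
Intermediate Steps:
$D{\left(x \right)} = - \frac{x}{2}$
$o{\left(Q,J \right)} = 2 J$ ($o{\left(Q,J \right)} = - 4 \left(- \frac{J}{2}\right) = 2 J$)
$g{\left(P \right)} = 8 + P$ ($g{\left(P \right)} = 3 + \left(P - -5\right) = 3 + \left(P + 5\right) = 3 + \left(5 + P\right) = 8 + P$)
$T = -3037$ ($T = \left(13201 + \left(8 + 2 \cdot 6\right)\right) - 16258 = \left(13201 + \left(8 + 12\right)\right) - 16258 = \left(13201 + 20\right) - 16258 = 13221 - 16258 = -3037$)
$m = -3037$
$p{\left(197 \right)} + m = \left(83 - 197\right) - 3037 = -114 - 3037 = -3151$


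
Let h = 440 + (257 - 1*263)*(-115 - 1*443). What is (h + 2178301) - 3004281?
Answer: -822192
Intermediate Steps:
h = 3788 (h = 440 + (257 - 263)*(-115 - 443) = 440 - 6*(-558) = 440 + 3348 = 3788)
(h + 2178301) - 3004281 = (3788 + 2178301) - 3004281 = 2182089 - 3004281 = -822192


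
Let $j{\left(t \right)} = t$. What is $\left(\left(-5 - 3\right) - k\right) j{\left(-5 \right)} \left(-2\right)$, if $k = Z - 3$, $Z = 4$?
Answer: $-90$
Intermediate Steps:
$k = 1$ ($k = 4 - 3 = 1$)
$\left(\left(-5 - 3\right) - k\right) j{\left(-5 \right)} \left(-2\right) = \left(\left(-5 - 3\right) - 1\right) \left(-5\right) \left(-2\right) = \left(-8 - 1\right) \left(-5\right) \left(-2\right) = \left(-9\right) \left(-5\right) \left(-2\right) = 45 \left(-2\right) = -90$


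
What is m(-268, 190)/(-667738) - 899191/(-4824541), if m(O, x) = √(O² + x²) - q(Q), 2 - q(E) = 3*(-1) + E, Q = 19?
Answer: 300178228192/1610764679129 - √26981/333869 ≈ 0.18587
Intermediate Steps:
q(E) = 5 - E (q(E) = 2 - (3*(-1) + E) = 2 - (-3 + E) = 2 + (3 - E) = 5 - E)
m(O, x) = 14 + √(O² + x²) (m(O, x) = √(O² + x²) - (5 - 1*19) = √(O² + x²) - (5 - 19) = √(O² + x²) - 1*(-14) = √(O² + x²) + 14 = 14 + √(O² + x²))
m(-268, 190)/(-667738) - 899191/(-4824541) = (14 + √((-268)² + 190²))/(-667738) - 899191/(-4824541) = (14 + √(71824 + 36100))*(-1/667738) - 899191*(-1/4824541) = (14 + √107924)*(-1/667738) + 899191/4824541 = (14 + 2*√26981)*(-1/667738) + 899191/4824541 = (-7/333869 - √26981/333869) + 899191/4824541 = 300178228192/1610764679129 - √26981/333869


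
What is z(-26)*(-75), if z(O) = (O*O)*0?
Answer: 0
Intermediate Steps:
z(O) = 0 (z(O) = O²*0 = 0)
z(-26)*(-75) = 0*(-75) = 0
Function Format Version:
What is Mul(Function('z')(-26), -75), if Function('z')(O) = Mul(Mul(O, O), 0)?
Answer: 0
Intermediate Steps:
Function('z')(O) = 0 (Function('z')(O) = Mul(Pow(O, 2), 0) = 0)
Mul(Function('z')(-26), -75) = Mul(0, -75) = 0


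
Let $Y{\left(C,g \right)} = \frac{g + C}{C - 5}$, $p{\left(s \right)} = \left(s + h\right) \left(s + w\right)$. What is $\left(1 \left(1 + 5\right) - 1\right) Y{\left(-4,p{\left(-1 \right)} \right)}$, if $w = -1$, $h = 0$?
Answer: $\frac{10}{9} \approx 1.1111$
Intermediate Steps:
$p{\left(s \right)} = s \left(-1 + s\right)$ ($p{\left(s \right)} = \left(s + 0\right) \left(s - 1\right) = s \left(-1 + s\right)$)
$Y{\left(C,g \right)} = \frac{C + g}{-5 + C}$
$\left(1 \left(1 + 5\right) - 1\right) Y{\left(-4,p{\left(-1 \right)} \right)} = \left(1 \left(1 + 5\right) - 1\right) \frac{-4 - \left(-1 - 1\right)}{-5 - 4} = \left(1 \cdot 6 - 1\right) \frac{-4 - -2}{-9} = \left(6 - 1\right) \left(- \frac{-4 + 2}{9}\right) = 5 \left(\left(- \frac{1}{9}\right) \left(-2\right)\right) = 5 \cdot \frac{2}{9} = \frac{10}{9}$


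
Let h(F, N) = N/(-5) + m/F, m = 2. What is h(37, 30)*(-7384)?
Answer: 1624480/37 ≈ 43905.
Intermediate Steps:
h(F, N) = 2/F - N/5 (h(F, N) = N/(-5) + 2/F = N*(-⅕) + 2/F = -N/5 + 2/F = 2/F - N/5)
h(37, 30)*(-7384) = (2/37 - ⅕*30)*(-7384) = (2*(1/37) - 6)*(-7384) = (2/37 - 6)*(-7384) = -220/37*(-7384) = 1624480/37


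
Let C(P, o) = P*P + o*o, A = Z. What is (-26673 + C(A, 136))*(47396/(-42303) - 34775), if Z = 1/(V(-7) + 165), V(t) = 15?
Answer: 389754649142656579/1370617200 ≈ 2.8436e+8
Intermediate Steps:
Z = 1/180 (Z = 1/(15 + 165) = 1/180 ≈ 0.0055556)
A = 1/180 ≈ 0.0055556
C(P, o) = P**2 + o**2
(-26673 + C(A, 136))*(47396/(-42303) - 34775) = (-26673 + ((1/180)**2 + 136**2))*(47396/(-42303) - 34775) = (-26673 + (1/32400 + 18496))*(47396*(-1/42303) - 34775) = (-26673 + 599270401/32400)*(-47396/42303 - 34775) = -264934799/32400*(-1471134221/42303) = 389754649142656579/1370617200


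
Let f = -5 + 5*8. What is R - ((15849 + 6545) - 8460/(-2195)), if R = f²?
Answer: -9294883/439 ≈ -21173.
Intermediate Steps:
f = 35 (f = -5 + 40 = 35)
R = 1225 (R = 35² = 1225)
R - ((15849 + 6545) - 8460/(-2195)) = 1225 - ((15849 + 6545) - 8460/(-2195)) = 1225 - (22394 - 8460*(-1/2195)) = 1225 - (22394 + 1692/439) = 1225 - 1*9832658/439 = 1225 - 9832658/439 = -9294883/439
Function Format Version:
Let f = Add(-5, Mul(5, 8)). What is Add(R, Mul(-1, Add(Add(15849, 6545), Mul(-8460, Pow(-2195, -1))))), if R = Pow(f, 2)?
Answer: Rational(-9294883, 439) ≈ -21173.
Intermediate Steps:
f = 35 (f = Add(-5, 40) = 35)
R = 1225 (R = Pow(35, 2) = 1225)
Add(R, Mul(-1, Add(Add(15849, 6545), Mul(-8460, Pow(-2195, -1))))) = Add(1225, Mul(-1, Add(Add(15849, 6545), Mul(-8460, Pow(-2195, -1))))) = Add(1225, Mul(-1, Add(22394, Mul(-8460, Rational(-1, 2195))))) = Add(1225, Mul(-1, Add(22394, Rational(1692, 439)))) = Add(1225, Mul(-1, Rational(9832658, 439))) = Add(1225, Rational(-9832658, 439)) = Rational(-9294883, 439)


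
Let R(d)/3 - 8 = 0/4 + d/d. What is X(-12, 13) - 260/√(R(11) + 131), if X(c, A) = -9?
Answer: -9 - 130*√158/79 ≈ -29.684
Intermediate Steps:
R(d) = 27 (R(d) = 24 + 3*(0/4 + d/d) = 24 + 3*(0*(¼) + 1) = 24 + 3*(0 + 1) = 24 + 3*1 = 24 + 3 = 27)
X(-12, 13) - 260/√(R(11) + 131) = -9 - 260/√(27 + 131) = -9 - 260*√158/158 = -9 - 130*√158/79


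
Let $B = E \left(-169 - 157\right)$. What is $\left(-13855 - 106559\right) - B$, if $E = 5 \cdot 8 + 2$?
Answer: $-106722$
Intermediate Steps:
$E = 42$ ($E = 40 + 2 = 42$)
$B = -13692$ ($B = 42 \left(-169 - 157\right) = 42 \left(-326\right) = -13692$)
$\left(-13855 - 106559\right) - B = \left(-13855 - 106559\right) - -13692 = -120414 + 13692 = -106722$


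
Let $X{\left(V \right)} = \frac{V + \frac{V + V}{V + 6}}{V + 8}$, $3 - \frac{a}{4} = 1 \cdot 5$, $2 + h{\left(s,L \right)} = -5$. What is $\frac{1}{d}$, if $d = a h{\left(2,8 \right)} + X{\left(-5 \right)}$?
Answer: $\frac{1}{51} \approx 0.019608$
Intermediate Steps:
$h{\left(s,L \right)} = -7$ ($h{\left(s,L \right)} = -2 - 5 = -7$)
$a = -8$ ($a = 12 - 4 \cdot 1 \cdot 5 = 12 - 20 = -8$)
$X{\left(V \right)} = \frac{V + \frac{2 V}{6 + V}}{8 + V}$
$d = 51$ ($d = \left(-8\right) \left(-7\right) - \frac{5}{6 - 5} = 56 - \frac{5}{1} = 56 - 5 = 51$)
$\frac{1}{d} = \frac{1}{51}$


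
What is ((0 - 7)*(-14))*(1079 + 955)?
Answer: 199332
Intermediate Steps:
((0 - 7)*(-14))*(1079 + 955) = -7*(-14)*2034 = 98*2034 = 199332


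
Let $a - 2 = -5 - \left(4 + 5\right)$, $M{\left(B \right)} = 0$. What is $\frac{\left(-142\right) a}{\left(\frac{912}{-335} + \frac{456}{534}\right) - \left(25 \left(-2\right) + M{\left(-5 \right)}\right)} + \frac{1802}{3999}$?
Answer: $\frac{102877090462}{2869366479} \approx 35.854$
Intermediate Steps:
$a = -12$ ($a = 2 - 14 = -12$)
$\frac{\left(-142\right) a}{\left(\frac{912}{-335} + \frac{456}{534}\right) - \left(25 \left(-2\right) + M{\left(-5 \right)}\right)} + \frac{1802}{3999} = \frac{\left(-142\right) \left(-12\right)}{\left(\frac{912}{-335} + \frac{456}{534}\right) - \left(25 \left(-2\right) + 0\right)} + \frac{1802}{3999} = \frac{1704}{\left(912 \left(- \frac{1}{335}\right) + 456 \cdot \frac{1}{534}\right) - \left(-50 + 0\right)} + 1802 \cdot \frac{1}{3999} = \frac{1704}{\left(- \frac{912}{335} + \frac{76}{89}\right) - -50} + \frac{1802}{3999} = \frac{1704}{- \frac{55708}{29815} + 50} + \frac{1802}{3999} = \frac{1704}{\frac{1435042}{29815}} + \frac{1802}{3999} = 1704 \cdot \frac{29815}{1435042} + \frac{1802}{3999} = \frac{25402380}{717521} + \frac{1802}{3999} = \frac{102877090462}{2869366479}$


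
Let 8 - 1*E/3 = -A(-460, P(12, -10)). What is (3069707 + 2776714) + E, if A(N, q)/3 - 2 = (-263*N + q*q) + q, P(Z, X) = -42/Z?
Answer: 27741447/4 ≈ 6.9354e+6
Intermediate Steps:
A(N, q) = 6 - 789*N + 3*q + 3*q² (A(N, q) = 6 + 3*((-263*N + q*q) + q) = 6 + 3*((-263*N + q²) + q) = 6 + 3*((q² - 263*N) + q) = 6 + 3*(q + q² - 263*N) = 6 + (-789*N + 3*q + 3*q²) = 6 - 789*N + 3*q + 3*q²)
E = 4355763/4 (E = 24 - (-3)*(6 - 789*(-460) + 3*(-42/12) + 3*(-42/12)²) = 24 - (-3)*(6 + 362940 + 3*(-42*1/12) + 3*(-42*1/12)²) = 24 - (-3)*(6 + 362940 + 3*(-7/2) + 3*(-7/2)²) = 24 - (-3)*(6 + 362940 - 21/2 + 3*(49/4)) = 24 - (-3)*(6 + 362940 - 21/2 + 147/4) = 24 - (-3)*1451889/4 = 24 - 3*(-1451889/4) = 24 + 4355667/4 = 4355763/4 ≈ 1.0889e+6)
(3069707 + 2776714) + E = (3069707 + 2776714) + 4355763/4 = 5846421 + 4355763/4 = 27741447/4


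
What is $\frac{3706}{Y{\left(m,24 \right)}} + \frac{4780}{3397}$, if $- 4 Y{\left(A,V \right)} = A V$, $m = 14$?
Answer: $- \frac{6093881}{142674} \approx -42.712$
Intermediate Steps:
$Y{\left(A,V \right)} = - \frac{A V}{4}$
$\frac{3706}{Y{\left(m,24 \right)}} + \frac{4780}{3397} = \frac{3706}{\left(- \frac{1}{4}\right) 14 \cdot 24} + \frac{4780}{3397} = \frac{3706}{-84} + 4780 \cdot \frac{1}{3397} = 3706 \left(- \frac{1}{84}\right) + \frac{4780}{3397} = - \frac{1853}{42} + \frac{4780}{3397} = - \frac{6093881}{142674}$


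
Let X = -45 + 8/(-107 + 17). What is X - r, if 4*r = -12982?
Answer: 288037/90 ≈ 3200.4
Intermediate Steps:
r = -6491/2 (r = (¼)*(-12982) = -6491/2 ≈ -3245.5)
X = -2029/45 (X = -45 + 8/(-90) = -45 - 1/90*8 = -45 - 4/45 = -2029/45 ≈ -45.089)
X - r = -2029/45 - 1*(-6491/2) = -2029/45 + 6491/2 = 288037/90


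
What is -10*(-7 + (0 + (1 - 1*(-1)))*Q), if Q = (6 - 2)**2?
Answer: -250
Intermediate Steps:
Q = 16 (Q = 4**2 = 16)
-10*(-7 + (0 + (1 - 1*(-1)))*Q) = -10*(-7 + (0 + (1 - 1*(-1)))*16) = -10*(-7 + (0 + (1 + 1))*16) = -10*(-7 + (0 + 2)*16) = -10*(-7 + 2*16) = -10*(-7 + 32) = -10*25 = -250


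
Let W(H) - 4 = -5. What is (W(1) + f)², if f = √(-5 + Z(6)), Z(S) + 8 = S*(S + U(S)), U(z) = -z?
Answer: (1 - I*√13)² ≈ -12.0 - 7.2111*I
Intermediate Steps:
W(H) = -1 (W(H) = 4 - 5 = -1)
Z(S) = -8 (Z(S) = -8 + S*(S - S) = -8 + S*0 = -8 + 0 = -8)
f = I*√13 (f = √(-5 - 8) = √(-13) = I*√13 ≈ 3.6056*I)
(W(1) + f)² = (-1 + I*√13)²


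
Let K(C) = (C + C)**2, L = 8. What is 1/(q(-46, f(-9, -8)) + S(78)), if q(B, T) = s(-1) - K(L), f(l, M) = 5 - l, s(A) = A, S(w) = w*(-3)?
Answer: -1/491 ≈ -0.0020367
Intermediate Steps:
S(w) = -3*w
K(C) = 4*C**2 (K(C) = (2*C)**2 = 4*C**2)
q(B, T) = -257 (q(B, T) = -1 - 4*8**2 = -1 - 4*64 = -1 - 1*256 = -1 - 256 = -257)
1/(q(-46, f(-9, -8)) + S(78)) = 1/(-257 - 3*78) = 1/(-257 - 234) = 1/(-491) = -1/491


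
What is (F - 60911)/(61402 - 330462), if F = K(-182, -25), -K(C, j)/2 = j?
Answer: 60861/269060 ≈ 0.22620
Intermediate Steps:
K(C, j) = -2*j
F = 50 (F = -2*(-25) = 50)
(F - 60911)/(61402 - 330462) = (50 - 60911)/(61402 - 330462) = -60861/(-269060) = -60861*(-1/269060) = 60861/269060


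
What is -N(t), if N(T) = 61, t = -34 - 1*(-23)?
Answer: -61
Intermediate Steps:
t = -11 (t = -34 + 23 = -11)
-N(t) = -1*61 = -61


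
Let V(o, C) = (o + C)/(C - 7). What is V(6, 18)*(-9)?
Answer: -216/11 ≈ -19.636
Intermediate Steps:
V(o, C) = (C + o)/(-7 + C)
V(6, 18)*(-9) = ((18 + 6)/(-7 + 18))*(-9) = (24/11)*(-9) = -216/11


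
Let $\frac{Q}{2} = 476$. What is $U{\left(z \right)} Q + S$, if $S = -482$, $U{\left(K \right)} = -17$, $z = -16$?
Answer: $-16666$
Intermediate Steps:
$Q = 952$ ($Q = 2 \cdot 476 = 952$)
$U{\left(z \right)} Q + S = \left(-17\right) 952 - 482 = -16184 - 482 = -16666$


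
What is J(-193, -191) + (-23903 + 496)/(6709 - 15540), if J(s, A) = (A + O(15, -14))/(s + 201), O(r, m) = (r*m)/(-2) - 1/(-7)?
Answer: -3996639/494536 ≈ -8.0816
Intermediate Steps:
O(r, m) = ⅐ - m*r/2 (O(r, m) = (m*r)*(-½) - 1*(-⅐) = -m*r/2 + ⅐ = ⅐ - m*r/2)
J(s, A) = (736/7 + A)/(201 + s) (J(s, A) = (A + (⅐ - ½*(-14)*15))/(s + 201) = (A + (⅐ + 105))/(201 + s) = (A + 736/7)/(201 + s) = (736/7 + A)/(201 + s))
J(-193, -191) + (-23903 + 496)/(6709 - 15540) = (736/7 - 191)/(201 - 193) + (-23903 + 496)/(6709 - 15540) = -601/7/8 - 23407/(-8831) = (⅛)*(-601/7) - 23407*(-1/8831) = -601/56 + 23407/8831 = -3996639/494536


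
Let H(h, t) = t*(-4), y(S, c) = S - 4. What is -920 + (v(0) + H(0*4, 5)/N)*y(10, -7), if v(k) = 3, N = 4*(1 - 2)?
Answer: -872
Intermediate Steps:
N = -4 (N = 4*(-1) = -4)
y(S, c) = -4 + S
H(h, t) = -4*t
-920 + (v(0) + H(0*4, 5)/N)*y(10, -7) = -920 + (3 - 4*5/(-4))*(-4 + 10) = -920 + (3 - 20*(-1/4))*6 = -920 + (3 + 5)*6 = -920 + 8*6 = -920 + 48 = -872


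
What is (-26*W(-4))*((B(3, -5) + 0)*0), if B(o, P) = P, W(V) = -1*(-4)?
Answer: 0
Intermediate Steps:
W(V) = 4
(-26*W(-4))*((B(3, -5) + 0)*0) = (-26*4)*((-5 + 0)*0) = -(-520)*0 = -104*0 = 0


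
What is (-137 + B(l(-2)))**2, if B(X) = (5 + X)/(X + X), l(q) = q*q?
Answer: 1181569/64 ≈ 18462.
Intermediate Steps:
l(q) = q**2
B(X) = (5 + X)/(2*X) (B(X) = (5 + X)/((2*X)) = (5 + X)*(1/(2*X)) = (5 + X)/(2*X))
(-137 + B(l(-2)))**2 = (-137 + (5 + (-2)**2)/(2*((-2)**2)))**2 = (-137 + (1/2)*(5 + 4)/4)**2 = (-137 + (1/2)*(1/4)*9)**2 = (-137 + 9/8)**2 = (-1087/8)**2 = 1181569/64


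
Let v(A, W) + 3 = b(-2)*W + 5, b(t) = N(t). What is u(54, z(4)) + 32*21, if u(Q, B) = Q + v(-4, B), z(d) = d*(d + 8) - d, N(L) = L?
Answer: 640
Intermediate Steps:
b(t) = t
v(A, W) = 2 - 2*W (v(A, W) = -3 + (-2*W + 5) = -3 + (5 - 2*W) = 2 - 2*W)
z(d) = -d + d*(8 + d) (z(d) = d*(8 + d) - d = -d + d*(8 + d))
u(Q, B) = 2 + Q - 2*B (u(Q, B) = Q + (2 - 2*B) = 2 + Q - 2*B)
u(54, z(4)) + 32*21 = (2 + 54 - 8*(7 + 4)) + 32*21 = (2 + 54 - 8*11) + 672 = (2 + 54 - 2*44) + 672 = (2 + 54 - 88) + 672 = -32 + 672 = 640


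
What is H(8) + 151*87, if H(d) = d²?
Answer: 13201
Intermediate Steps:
H(8) + 151*87 = 8² + 151*87 = 64 + 13137 = 13201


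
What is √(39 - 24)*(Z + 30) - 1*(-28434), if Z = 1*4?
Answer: 28434 + 34*√15 ≈ 28566.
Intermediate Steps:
Z = 4
√(39 - 24)*(Z + 30) - 1*(-28434) = √(39 - 24)*(4 + 30) - 1*(-28434) = √15*34 + 28434 = 34*√15 + 28434 = 28434 + 34*√15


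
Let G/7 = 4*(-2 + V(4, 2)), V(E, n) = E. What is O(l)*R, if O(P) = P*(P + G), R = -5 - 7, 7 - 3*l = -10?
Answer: -12580/3 ≈ -4193.3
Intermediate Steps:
l = 17/3 (l = 7/3 - ⅓*(-10) = 7/3 + 10/3 = 17/3 ≈ 5.6667)
G = 56 (G = 7*(4*(-2 + 4)) = 7*(4*2) = 7*8 = 56)
R = -12
O(P) = P*(56 + P) (O(P) = P*(P + 56) = P*(56 + P))
O(l)*R = (17*(56 + 17/3)/3)*(-12) = ((17/3)*(185/3))*(-12) = (3145/9)*(-12) = -12580/3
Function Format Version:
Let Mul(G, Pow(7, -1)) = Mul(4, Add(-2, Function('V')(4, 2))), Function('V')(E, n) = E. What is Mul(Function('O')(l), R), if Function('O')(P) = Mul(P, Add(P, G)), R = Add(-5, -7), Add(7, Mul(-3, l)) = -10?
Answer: Rational(-12580, 3) ≈ -4193.3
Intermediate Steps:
l = Rational(17, 3) (l = Add(Rational(7, 3), Mul(Rational(-1, 3), -10)) = Add(Rational(7, 3), Rational(10, 3)) = Rational(17, 3) ≈ 5.6667)
G = 56 (G = Mul(7, Mul(4, Add(-2, 4))) = Mul(7, Mul(4, 2)) = Mul(7, 8) = 56)
R = -12
Function('O')(P) = Mul(P, Add(56, P)) (Function('O')(P) = Mul(P, Add(P, 56)) = Mul(P, Add(56, P)))
Mul(Function('O')(l), R) = Mul(Mul(Rational(17, 3), Add(56, Rational(17, 3))), -12) = Mul(Mul(Rational(17, 3), Rational(185, 3)), -12) = Mul(Rational(3145, 9), -12) = Rational(-12580, 3)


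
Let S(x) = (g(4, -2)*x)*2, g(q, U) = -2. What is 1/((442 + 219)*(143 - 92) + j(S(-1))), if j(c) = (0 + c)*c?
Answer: 1/33727 ≈ 2.9650e-5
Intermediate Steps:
S(x) = -4*x (S(x) = -2*x*2 = -4*x)
j(c) = c**2 (j(c) = c*c = c**2)
1/((442 + 219)*(143 - 92) + j(S(-1))) = 1/((442 + 219)*(143 - 92) + (-4*(-1))**2) = 1/(661*51 + 4**2) = 1/(33711 + 16) = 1/33727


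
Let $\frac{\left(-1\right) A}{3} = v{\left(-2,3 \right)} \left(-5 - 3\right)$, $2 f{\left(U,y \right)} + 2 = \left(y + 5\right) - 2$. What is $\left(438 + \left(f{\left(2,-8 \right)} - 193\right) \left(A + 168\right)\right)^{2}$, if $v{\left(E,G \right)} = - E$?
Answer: $1764504036$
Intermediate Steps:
$f{\left(U,y \right)} = \frac{1}{2} + \frac{y}{2}$ ($f{\left(U,y \right)} = -1 + \frac{\left(y + 5\right) - 2}{2} = -1 + \frac{\left(5 + y\right) - 2}{2} = -1 + \frac{3 + y}{2} = -1 + \left(\frac{3}{2} + \frac{y}{2}\right) = \frac{1}{2} + \frac{y}{2}$)
$A = 48$ ($A = - 3 \left(-1\right) \left(-2\right) \left(-5 - 3\right) = - 3 \cdot 2 \left(-8\right) = \left(-3\right) \left(-16\right) = 48$)
$\left(438 + \left(f{\left(2,-8 \right)} - 193\right) \left(A + 168\right)\right)^{2} = \left(438 + \left(\left(\frac{1}{2} + \frac{1}{2} \left(-8\right)\right) - 193\right) \left(48 + 168\right)\right)^{2} = \left(438 + \left(\left(\frac{1}{2} - 4\right) - 193\right) 216\right)^{2} = \left(438 + \left(- \frac{7}{2} - 193\right) 216\right)^{2} = \left(438 - 42444\right)^{2} = \left(-42006\right)^{2} = 1764504036$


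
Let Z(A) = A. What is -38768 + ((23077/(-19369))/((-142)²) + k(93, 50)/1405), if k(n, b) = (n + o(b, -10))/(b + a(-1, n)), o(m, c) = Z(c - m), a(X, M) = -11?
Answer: -276552096524820049/7133514764740 ≈ -38768.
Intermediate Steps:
o(m, c) = c - m
k(n, b) = (-10 + n - b)/(-11 + b) (k(n, b) = (n + (-10 - b))/(b - 11) = (-10 + n - b)/(-11 + b))
-38768 + ((23077/(-19369))/((-142)²) + k(93, 50)/1405) = -38768 + ((23077/(-19369))/((-142)²) + ((-10 + 93 - 1*50)/(-11 + 50))/1405) = -38768 + ((23077*(-1/19369))/20164 + ((-10 + 93 - 50)/39)*(1/1405)) = -38768 + (-23077/19369*1/20164 + ((1/39)*33)*(1/1405)) = -38768 + (-23077/390556516 + (11/13)*(1/1405)) = -38768 + (-23077/390556516 + 11/18265) = -38768 + 3874620271/7133514764740 = -276552096524820049/7133514764740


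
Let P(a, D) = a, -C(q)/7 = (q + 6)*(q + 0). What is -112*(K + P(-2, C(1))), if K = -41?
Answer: 4816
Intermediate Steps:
C(q) = -7*q*(6 + q) (C(q) = -7*(q + 6)*(q + 0) = -7*(6 + q)*q = -7*q*(6 + q))
-112*(K + P(-2, C(1))) = -112*(-41 - 2) = -112*(-43) = 4816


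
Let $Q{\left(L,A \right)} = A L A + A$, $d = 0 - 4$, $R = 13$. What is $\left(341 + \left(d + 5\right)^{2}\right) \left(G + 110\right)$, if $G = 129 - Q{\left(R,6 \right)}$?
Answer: $-80370$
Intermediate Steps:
$d = -4$ ($d = 0 - 4 = -4$)
$Q{\left(L,A \right)} = A + L A^{2}$ ($Q{\left(L,A \right)} = L A^{2} + A = A + L A^{2}$)
$G = -345$ ($G = 129 - 6 \left(1 + 6 \cdot 13\right) = 129 - 6 \left(1 + 78\right) = 129 - 6 \cdot 79 = 129 - 474 = -345$)
$\left(341 + \left(d + 5\right)^{2}\right) \left(G + 110\right) = \left(341 + \left(-4 + 5\right)^{2}\right) \left(-345 + 110\right) = \left(341 + 1^{2}\right) \left(-235\right) = \left(341 + 1\right) \left(-235\right) = 342 \left(-235\right) = -80370$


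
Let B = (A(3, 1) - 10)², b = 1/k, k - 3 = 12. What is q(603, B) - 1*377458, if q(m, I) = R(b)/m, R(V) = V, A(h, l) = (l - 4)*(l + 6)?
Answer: -3414107609/9045 ≈ -3.7746e+5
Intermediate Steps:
k = 15 (k = 3 + 12 = 15)
A(h, l) = (-4 + l)*(6 + l)
b = 1/15 ≈ 0.066667
B = 961 (B = ((-24 + 1² + 2*1) - 10)² = ((-24 + 1 + 2) - 10)² = (-21 - 10)² = (-31)² = 961)
q(m, I) = 1/(15*m)
q(603, B) - 1*377458 = (1/15)/603 - 1*377458 = (1/15)*(1/603) - 377458 = 1/9045 - 377458 = -3414107609/9045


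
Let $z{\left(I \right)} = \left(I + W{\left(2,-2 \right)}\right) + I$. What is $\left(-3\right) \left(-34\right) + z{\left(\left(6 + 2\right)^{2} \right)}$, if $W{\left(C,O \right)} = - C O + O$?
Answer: $232$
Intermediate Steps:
$W{\left(C,O \right)} = O - C O$ ($W{\left(C,O \right)} = - C O + O = O - C O$)
$z{\left(I \right)} = 2 + 2 I$ ($z{\left(I \right)} = \left(I - 2 \left(1 - 2\right)\right) + I = \left(I - -2\right) + I = \left(I + 2\right) + I = \left(2 + I\right) + I = 2 + 2 I$)
$\left(-3\right) \left(-34\right) + z{\left(\left(6 + 2\right)^{2} \right)} = \left(-3\right) \left(-34\right) + \left(2 + 2 \left(6 + 2\right)^{2}\right) = 102 + \left(2 + 2 \cdot 8^{2}\right) = 102 + \left(2 + 2 \cdot 64\right) = 102 + \left(2 + 128\right) = 102 + 130 = 232$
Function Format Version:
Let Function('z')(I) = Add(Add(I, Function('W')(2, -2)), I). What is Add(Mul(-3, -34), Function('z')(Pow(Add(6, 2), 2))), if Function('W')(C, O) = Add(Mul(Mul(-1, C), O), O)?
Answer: 232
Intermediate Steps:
Function('W')(C, O) = Add(O, Mul(-1, C, O)) (Function('W')(C, O) = Add(Mul(-1, C, O), O) = Add(O, Mul(-1, C, O)))
Function('z')(I) = Add(2, Mul(2, I)) (Function('z')(I) = Add(Add(I, Mul(-2, Add(1, Mul(-1, 2)))), I) = Add(Add(I, Mul(-2, Add(1, -2))), I) = Add(Add(I, Mul(-2, -1)), I) = Add(Add(I, 2), I) = Add(Add(2, I), I) = Add(2, Mul(2, I)))
Add(Mul(-3, -34), Function('z')(Pow(Add(6, 2), 2))) = Add(Mul(-3, -34), Add(2, Mul(2, Pow(Add(6, 2), 2)))) = Add(102, Add(2, Mul(2, Pow(8, 2)))) = Add(102, Add(2, Mul(2, 64))) = Add(102, Add(2, 128)) = Add(102, 130) = 232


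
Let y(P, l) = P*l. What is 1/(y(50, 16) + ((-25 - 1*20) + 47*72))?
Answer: 1/4139 ≈ 0.00024160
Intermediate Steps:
1/(y(50, 16) + ((-25 - 1*20) + 47*72)) = 1/(50*16 + ((-25 - 1*20) + 47*72)) = 1/(800 + ((-25 - 20) + 3384)) = 1/(800 + (-45 + 3384)) = 1/(800 + 3339) = 1/4139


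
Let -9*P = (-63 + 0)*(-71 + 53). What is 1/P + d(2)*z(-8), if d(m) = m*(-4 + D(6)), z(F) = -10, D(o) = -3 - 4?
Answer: 27719/126 ≈ 219.99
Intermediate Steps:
D(o) = -7
P = -126 (P = -(-63 + 0)*(-71 + 53)/9 = -(-7)*(-18) = -⅑*1134 = -126)
d(m) = -11*m (d(m) = m*(-4 - 7) = m*(-11) = -11*m)
1/P + d(2)*z(-8) = 1/(-126) - 11*2*(-10) = -1/126 - 22*(-10) = -1/126 + 220 = 27719/126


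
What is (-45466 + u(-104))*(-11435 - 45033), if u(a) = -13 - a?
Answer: 2562235500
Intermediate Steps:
(-45466 + u(-104))*(-11435 - 45033) = (-45466 + (-13 - 1*(-104)))*(-11435 - 45033) = (-45466 + (-13 + 104))*(-56468) = (-45466 + 91)*(-56468) = -45375*(-56468) = 2562235500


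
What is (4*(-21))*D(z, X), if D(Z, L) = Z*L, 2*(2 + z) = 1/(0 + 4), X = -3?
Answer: -945/2 ≈ -472.50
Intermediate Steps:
z = -15/8 (z = -2 + 1/(2*(0 + 4)) = -2 + (½)/4 = -2 + (½)*(¼) = -2 + ⅛ = -15/8 ≈ -1.8750)
D(Z, L) = L*Z
(4*(-21))*D(z, X) = (4*(-21))*(-3*(-15/8)) = -84*45/8 = -945/2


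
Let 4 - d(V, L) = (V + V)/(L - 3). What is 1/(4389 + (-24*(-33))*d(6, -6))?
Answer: 1/8613 ≈ 0.00011610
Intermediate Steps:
d(V, L) = 4 - 2*V/(-3 + L) (d(V, L) = 4 - (V + V)/(L - 3) = 4 - 2*V/(-3 + L))
1/(4389 + (-24*(-33))*d(6, -6)) = 1/(4389 + (-24*(-33))*(2*(-6 - 1*6 + 2*(-6))/(-3 - 6))) = 1/(4389 + 792*(2*(-6 - 6 - 12)/(-9))) = 1/(4389 + 792*(2*(-⅑)*(-24))) = 1/(4389 + 792*(16/3)) = 1/(4389 + 4224) = 1/8613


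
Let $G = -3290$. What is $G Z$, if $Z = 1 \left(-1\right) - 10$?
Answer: $36190$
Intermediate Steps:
$Z = -11$ ($Z = -1 - 10 = -11$)
$G Z = \left(-3290\right) \left(-11\right) = 36190$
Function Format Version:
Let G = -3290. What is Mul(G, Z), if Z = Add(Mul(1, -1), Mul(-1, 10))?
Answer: 36190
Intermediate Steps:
Z = -11 (Z = Add(-1, -10) = -11)
Mul(G, Z) = Mul(-3290, -11) = 36190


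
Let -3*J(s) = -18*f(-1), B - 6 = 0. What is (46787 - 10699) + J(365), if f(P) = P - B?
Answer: 36046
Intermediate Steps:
B = 6 (B = 6 + 0 = 6)
f(P) = -6 + P (f(P) = P - 1*6 = P - 6 = -6 + P)
J(s) = -42 (J(s) = -(-6)*(-6 - 1) = -(-6)*(-7) = -⅓*126 = -42)
(46787 - 10699) + J(365) = (46787 - 10699) - 42 = 36088 - 42 = 36046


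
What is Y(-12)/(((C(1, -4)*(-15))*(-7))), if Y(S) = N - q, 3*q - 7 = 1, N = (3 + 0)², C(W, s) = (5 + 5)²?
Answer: 19/31500 ≈ 0.00060317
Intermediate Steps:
C(W, s) = 100 (C(W, s) = 10² = 100)
N = 9 (N = 3² = 9)
q = 8/3 (q = 7/3 + (⅓)*1 = 7/3 + ⅓ = 8/3 ≈ 2.6667)
Y(S) = 19/3 (Y(S) = 9 - 1*8/3 = 9 - 8/3 = 19/3)
Y(-12)/(((C(1, -4)*(-15))*(-7))) = 19/(3*(((100*(-15))*(-7)))) = 19/(3*((-1500*(-7)))) = (19/3)/10500 = (19/3)*(1/10500) = 19/31500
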